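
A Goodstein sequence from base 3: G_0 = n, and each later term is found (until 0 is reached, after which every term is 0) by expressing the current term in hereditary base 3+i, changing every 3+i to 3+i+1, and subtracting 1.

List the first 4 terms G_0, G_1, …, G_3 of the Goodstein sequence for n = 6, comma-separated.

step 0: 6 = 2·3; sub 4 for 3: 2·4; = 8; G_1 = 8−1 = 7
step 1: 7 = 4 + 3; sub 5 for 4: 5 + 3; = 8; G_2 = 8−1 = 7
step 2: 7 = 5 + 2; sub 6 for 5: 6 + 2; = 8; G_3 = 8−1 = 7

6, 7, 7, 7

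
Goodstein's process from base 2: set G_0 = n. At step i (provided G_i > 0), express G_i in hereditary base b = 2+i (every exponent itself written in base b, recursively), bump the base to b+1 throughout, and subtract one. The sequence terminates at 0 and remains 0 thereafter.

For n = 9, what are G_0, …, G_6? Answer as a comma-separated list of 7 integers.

step 0: 9 = 2^(2 + 1) + 1; sub 3 for 2: 3^(3 + 1) + 1; = 82; G_1 = 82−1 = 81
step 1: 81 = 3^(3 + 1); sub 4 for 3: 4^(4 + 1); = 1024; G_2 = 1024−1 = 1023
step 2: 1023 = 3·4^4 + 3·4^3 + 3·4^2 + 3·4 + 3; sub 5 for 4: 3·5^5 + 3·5^3 + 3·5^2 + 3·5 + 3; = 9843; G_3 = 9843−1 = 9842
step 3: 9842 = 3·5^5 + 3·5^3 + 3·5^2 + 3·5 + 2; sub 6 for 5: 3·6^6 + 3·6^3 + 3·6^2 + 3·6 + 2; = 140744; G_4 = 140744−1 = 140743
step 4: 140743 = 3·6^6 + 3·6^3 + 3·6^2 + 3·6 + 1; sub 7 for 6: 3·7^7 + 3·7^3 + 3·7^2 + 3·7 + 1; = 2471827; G_5 = 2471827−1 = 2471826
step 5: 2471826 = 3·7^7 + 3·7^3 + 3·7^2 + 3·7; sub 8 for 7: 3·8^8 + 3·8^3 + 3·8^2 + 3·8; = 50333400; G_6 = 50333400−1 = 50333399

9, 81, 1023, 9842, 140743, 2471826, 50333399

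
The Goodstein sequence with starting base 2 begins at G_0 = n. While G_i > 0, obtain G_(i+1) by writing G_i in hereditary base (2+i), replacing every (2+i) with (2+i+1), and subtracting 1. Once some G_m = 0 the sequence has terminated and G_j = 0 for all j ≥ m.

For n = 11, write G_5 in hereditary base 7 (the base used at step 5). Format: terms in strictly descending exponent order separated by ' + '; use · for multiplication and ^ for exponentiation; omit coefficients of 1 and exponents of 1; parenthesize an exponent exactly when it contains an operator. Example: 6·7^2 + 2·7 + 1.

[0] 11 ≡ 2^(2 + 1) + 2 + 1 (base 2). Lift 3: 85. −1: 84.
[1] 84 ≡ 3^(3 + 1) + 3 (base 3). Lift 4: 1028. −1: 1027.
[2] 1027 ≡ 4^(4 + 1) + 3 (base 4). Lift 5: 15628. −1: 15627.
[3] 15627 ≡ 5^(5 + 1) + 2 (base 5). Lift 6: 279938. −1: 279937.
[4] 279937 ≡ 6^(6 + 1) + 1 (base 6). Lift 7: 5764802. −1: 5764801.
[5] 5764801 ≡ 7^(7 + 1) (base 7). Lift 8: 134217728. −1: 134217727.

7^(7 + 1)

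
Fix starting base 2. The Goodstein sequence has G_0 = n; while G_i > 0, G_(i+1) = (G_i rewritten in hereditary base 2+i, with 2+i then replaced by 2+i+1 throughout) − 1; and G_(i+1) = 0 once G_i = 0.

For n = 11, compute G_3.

15627

base 2: 11 = 2^(2 + 1) + 2 + 1; at 3: 3^(3 + 1) + 3 + 1 = 85; next = 84
base 3: 84 = 3^(3 + 1) + 3; at 4: 4^(4 + 1) + 4 = 1028; next = 1027
base 4: 1027 = 4^(4 + 1) + 3; at 5: 5^(5 + 1) + 3 = 15628; next = 15627
base 5: 15627 = 5^(5 + 1) + 2; at 6: 6^(6 + 1) + 2 = 279938; next = 279937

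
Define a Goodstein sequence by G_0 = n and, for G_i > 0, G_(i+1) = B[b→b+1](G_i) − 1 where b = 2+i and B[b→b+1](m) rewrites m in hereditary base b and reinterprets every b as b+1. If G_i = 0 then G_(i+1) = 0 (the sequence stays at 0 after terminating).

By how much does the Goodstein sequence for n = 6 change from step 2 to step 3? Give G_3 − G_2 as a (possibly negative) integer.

6 —HB2→ 2^2 + 2 —bump→ 3^3 + 3 = 30 —(−1)→ 29
29 —HB3→ 3^3 + 2 —bump→ 4^4 + 2 = 258 —(−1)→ 257
257 —HB4→ 4^4 + 1 —bump→ 5^5 + 1 = 3126 —(−1)→ 3125

2868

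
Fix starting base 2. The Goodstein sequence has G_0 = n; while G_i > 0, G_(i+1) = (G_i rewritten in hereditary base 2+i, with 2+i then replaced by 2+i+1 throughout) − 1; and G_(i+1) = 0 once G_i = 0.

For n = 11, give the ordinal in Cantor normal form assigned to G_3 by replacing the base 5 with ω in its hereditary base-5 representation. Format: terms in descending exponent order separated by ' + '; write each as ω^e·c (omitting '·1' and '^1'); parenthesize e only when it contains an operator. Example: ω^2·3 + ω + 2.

ω^(ω + 1) + 2

G_0 = 11. HB_2(11) = 2^(2 + 1) + 2 + 1. Bump = 85. G_1 = 84.
G_1 = 84. HB_3(84) = 3^(3 + 1) + 3. Bump = 1028. G_2 = 1027.
G_2 = 1027. HB_4(1027) = 4^(4 + 1) + 3. Bump = 15628. G_3 = 15627.
G_3 = 15627. HB_5(15627) = 5^(5 + 1) + 2. Bump = 279938. G_4 = 279937.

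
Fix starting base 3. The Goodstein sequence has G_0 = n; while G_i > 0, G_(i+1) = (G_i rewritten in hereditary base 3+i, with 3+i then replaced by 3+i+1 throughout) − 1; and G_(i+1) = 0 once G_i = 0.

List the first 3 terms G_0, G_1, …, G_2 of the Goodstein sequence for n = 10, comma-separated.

10, 16, 24

i=0: 10 = 3^2 + 1 (b=3); 3→4: 4^2 + 1 = 17; 17−1 = 16
i=1: 16 = 4^2 (b=4); 4→5: 5^2 = 25; 25−1 = 24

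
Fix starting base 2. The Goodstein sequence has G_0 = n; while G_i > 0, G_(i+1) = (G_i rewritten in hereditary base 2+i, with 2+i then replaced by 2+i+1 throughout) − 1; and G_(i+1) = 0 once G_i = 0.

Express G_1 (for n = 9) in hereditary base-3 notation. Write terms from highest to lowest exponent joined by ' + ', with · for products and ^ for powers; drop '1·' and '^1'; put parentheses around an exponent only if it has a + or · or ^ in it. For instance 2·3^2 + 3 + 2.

3^(3 + 1)

i=0: 9 = 2^(2 + 1) + 1 (b=2); 2→3: 3^(3 + 1) + 1 = 82; 82−1 = 81
i=1: 81 = 3^(3 + 1) (b=3); 3→4: 4^(4 + 1) = 1024; 1024−1 = 1023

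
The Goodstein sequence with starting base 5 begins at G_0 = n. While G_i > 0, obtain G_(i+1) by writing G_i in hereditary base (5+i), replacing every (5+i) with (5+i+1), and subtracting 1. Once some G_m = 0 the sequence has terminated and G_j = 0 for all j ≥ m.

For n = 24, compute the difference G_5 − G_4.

3

base 5: 24 = 4·5 + 4; at 6: 4·6 + 4 = 28; next = 27
base 6: 27 = 4·6 + 3; at 7: 4·7 + 3 = 31; next = 30
base 7: 30 = 4·7 + 2; at 8: 4·8 + 2 = 34; next = 33
base 8: 33 = 4·8 + 1; at 9: 4·9 + 1 = 37; next = 36
base 9: 36 = 4·9; at 10: 4·10 = 40; next = 39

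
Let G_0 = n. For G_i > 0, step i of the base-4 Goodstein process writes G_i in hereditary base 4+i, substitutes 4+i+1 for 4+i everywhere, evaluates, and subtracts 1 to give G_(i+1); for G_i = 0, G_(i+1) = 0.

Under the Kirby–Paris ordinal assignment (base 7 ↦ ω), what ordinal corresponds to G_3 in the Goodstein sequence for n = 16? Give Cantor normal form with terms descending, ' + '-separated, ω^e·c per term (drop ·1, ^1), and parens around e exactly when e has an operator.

ω·4 + 2

base 4: 16 = 4^2; at 5: 5^2 = 25; next = 24
base 5: 24 = 4·5 + 4; at 6: 4·6 + 4 = 28; next = 27
base 6: 27 = 4·6 + 3; at 7: 4·7 + 3 = 31; next = 30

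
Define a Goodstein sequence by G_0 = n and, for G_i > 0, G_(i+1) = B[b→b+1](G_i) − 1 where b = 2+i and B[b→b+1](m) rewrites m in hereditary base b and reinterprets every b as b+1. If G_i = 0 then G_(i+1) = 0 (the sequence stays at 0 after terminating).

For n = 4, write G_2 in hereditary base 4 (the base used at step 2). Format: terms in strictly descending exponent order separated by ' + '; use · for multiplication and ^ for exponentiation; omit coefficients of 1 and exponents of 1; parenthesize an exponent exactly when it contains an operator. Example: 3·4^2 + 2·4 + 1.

base 2: 4 = 2^2; at 3: 3^3 = 27; next = 26
base 3: 26 = 2·3^2 + 2·3 + 2; at 4: 2·4^2 + 2·4 + 2 = 42; next = 41
base 4: 41 = 2·4^2 + 2·4 + 1; at 5: 2·5^2 + 2·5 + 1 = 61; next = 60

2·4^2 + 2·4 + 1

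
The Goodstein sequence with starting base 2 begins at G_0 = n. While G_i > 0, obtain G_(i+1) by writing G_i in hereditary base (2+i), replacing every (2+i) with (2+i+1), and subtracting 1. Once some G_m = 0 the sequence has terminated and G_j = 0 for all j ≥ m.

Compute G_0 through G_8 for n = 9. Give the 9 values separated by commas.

[0] 9 ≡ 2^(2 + 1) + 1 (base 2). Lift 3: 82. −1: 81.
[1] 81 ≡ 3^(3 + 1) (base 3). Lift 4: 1024. −1: 1023.
[2] 1023 ≡ 3·4^4 + 3·4^3 + 3·4^2 + 3·4 + 3 (base 4). Lift 5: 9843. −1: 9842.
[3] 9842 ≡ 3·5^5 + 3·5^3 + 3·5^2 + 3·5 + 2 (base 5). Lift 6: 140744. −1: 140743.
[4] 140743 ≡ 3·6^6 + 3·6^3 + 3·6^2 + 3·6 + 1 (base 6). Lift 7: 2471827. −1: 2471826.
[5] 2471826 ≡ 3·7^7 + 3·7^3 + 3·7^2 + 3·7 (base 7). Lift 8: 50333400. −1: 50333399.
[6] 50333399 ≡ 3·8^8 + 3·8^3 + 3·8^2 + 2·8 + 7 (base 8). Lift 9: 1162263922. −1: 1162263921.
[7] 1162263921 ≡ 3·9^9 + 3·9^3 + 3·9^2 + 2·9 + 6 (base 9). Lift 10: 30000003326. −1: 30000003325.

9, 81, 1023, 9842, 140743, 2471826, 50333399, 1162263921, 30000003325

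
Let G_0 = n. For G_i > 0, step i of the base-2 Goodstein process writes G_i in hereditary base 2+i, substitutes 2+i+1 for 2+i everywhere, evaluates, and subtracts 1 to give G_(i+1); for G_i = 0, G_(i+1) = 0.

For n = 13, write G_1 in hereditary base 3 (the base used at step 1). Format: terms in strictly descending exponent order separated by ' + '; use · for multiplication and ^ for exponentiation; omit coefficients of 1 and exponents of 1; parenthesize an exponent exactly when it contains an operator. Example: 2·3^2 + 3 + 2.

3^(3 + 1) + 3^3

step 0: 13 = 2^(2 + 1) + 2^2 + 1; sub 3 for 2: 3^(3 + 1) + 3^3 + 1; = 109; G_1 = 109−1 = 108
step 1: 108 = 3^(3 + 1) + 3^3; sub 4 for 3: 4^(4 + 1) + 4^4; = 1280; G_2 = 1280−1 = 1279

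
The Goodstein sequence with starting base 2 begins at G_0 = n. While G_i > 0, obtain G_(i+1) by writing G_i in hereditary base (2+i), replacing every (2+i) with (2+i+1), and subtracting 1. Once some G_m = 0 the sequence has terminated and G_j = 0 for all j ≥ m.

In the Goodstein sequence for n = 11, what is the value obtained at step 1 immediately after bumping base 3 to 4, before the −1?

base 2: 11 = 2^(2 + 1) + 2 + 1; at 3: 3^(3 + 1) + 3 + 1 = 85; next = 84
base 3: 84 = 3^(3 + 1) + 3; at 4: 4^(4 + 1) + 4 = 1028; next = 1027

1028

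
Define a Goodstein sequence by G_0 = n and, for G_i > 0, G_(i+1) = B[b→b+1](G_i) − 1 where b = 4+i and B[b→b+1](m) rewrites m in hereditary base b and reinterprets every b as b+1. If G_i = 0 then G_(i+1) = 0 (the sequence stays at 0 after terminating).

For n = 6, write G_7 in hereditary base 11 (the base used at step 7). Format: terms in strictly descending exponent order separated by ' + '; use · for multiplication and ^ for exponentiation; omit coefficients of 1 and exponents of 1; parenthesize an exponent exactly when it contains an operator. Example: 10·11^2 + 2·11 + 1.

2

base 4: 6 = 4 + 2; at 5: 5 + 2 = 7; next = 6
base 5: 6 = 5 + 1; at 6: 6 + 1 = 7; next = 6
base 6: 6 = 6; at 7: 7 = 7; next = 6
base 7: 6 = 6; at 8: 6 = 6; next = 5
base 8: 5 = 5; at 9: 5 = 5; next = 4
base 9: 4 = 4; at 10: 4 = 4; next = 3
base 10: 3 = 3; at 11: 3 = 3; next = 2
base 11: 2 = 2; at 12: 2 = 2; next = 1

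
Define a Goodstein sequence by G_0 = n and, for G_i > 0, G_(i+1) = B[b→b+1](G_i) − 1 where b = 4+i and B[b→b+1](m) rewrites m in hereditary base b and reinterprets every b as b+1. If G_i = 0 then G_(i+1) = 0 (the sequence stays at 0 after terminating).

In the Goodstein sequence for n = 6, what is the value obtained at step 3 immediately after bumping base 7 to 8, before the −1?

6

(0) 6|_4 = 4 + 2 ↦ 5 + 2|_5 = 7 ⇒ 6
(1) 6|_5 = 5 + 1 ↦ 6 + 1|_6 = 7 ⇒ 6
(2) 6|_6 = 6 ↦ 7|_7 = 7 ⇒ 6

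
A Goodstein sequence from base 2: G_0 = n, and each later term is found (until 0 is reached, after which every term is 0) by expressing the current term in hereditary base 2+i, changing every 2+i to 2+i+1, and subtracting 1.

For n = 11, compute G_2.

1027

G_0 = 11. HB_2(11) = 2^(2 + 1) + 2 + 1. Bump = 85. G_1 = 84.
G_1 = 84. HB_3(84) = 3^(3 + 1) + 3. Bump = 1028. G_2 = 1027.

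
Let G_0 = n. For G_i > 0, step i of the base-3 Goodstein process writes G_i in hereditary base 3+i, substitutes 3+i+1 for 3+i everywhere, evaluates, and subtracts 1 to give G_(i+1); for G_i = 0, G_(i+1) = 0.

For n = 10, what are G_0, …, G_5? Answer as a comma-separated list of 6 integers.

10, 16, 24, 27, 30, 33

i=0: 10 = 3^2 + 1 (b=3); 3→4: 4^2 + 1 = 17; 17−1 = 16
i=1: 16 = 4^2 (b=4); 4→5: 5^2 = 25; 25−1 = 24
i=2: 24 = 4·5 + 4 (b=5); 5→6: 4·6 + 4 = 28; 28−1 = 27
i=3: 27 = 4·6 + 3 (b=6); 6→7: 4·7 + 3 = 31; 31−1 = 30
i=4: 30 = 4·7 + 2 (b=7); 7→8: 4·8 + 2 = 34; 34−1 = 33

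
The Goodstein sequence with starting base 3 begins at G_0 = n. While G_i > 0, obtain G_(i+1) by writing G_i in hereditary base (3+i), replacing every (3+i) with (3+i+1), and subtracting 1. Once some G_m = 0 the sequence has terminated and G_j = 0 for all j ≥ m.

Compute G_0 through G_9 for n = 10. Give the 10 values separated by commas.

(0) 10|_3 = 3^2 + 1 ↦ 4^2 + 1|_4 = 17 ⇒ 16
(1) 16|_4 = 4^2 ↦ 5^2|_5 = 25 ⇒ 24
(2) 24|_5 = 4·5 + 4 ↦ 4·6 + 4|_6 = 28 ⇒ 27
(3) 27|_6 = 4·6 + 3 ↦ 4·7 + 3|_7 = 31 ⇒ 30
(4) 30|_7 = 4·7 + 2 ↦ 4·8 + 2|_8 = 34 ⇒ 33
(5) 33|_8 = 4·8 + 1 ↦ 4·9 + 1|_9 = 37 ⇒ 36
(6) 36|_9 = 4·9 ↦ 4·10|_10 = 40 ⇒ 39
(7) 39|_10 = 3·10 + 9 ↦ 3·11 + 9|_11 = 42 ⇒ 41
(8) 41|_11 = 3·11 + 8 ↦ 3·12 + 8|_12 = 44 ⇒ 43

10, 16, 24, 27, 30, 33, 36, 39, 41, 43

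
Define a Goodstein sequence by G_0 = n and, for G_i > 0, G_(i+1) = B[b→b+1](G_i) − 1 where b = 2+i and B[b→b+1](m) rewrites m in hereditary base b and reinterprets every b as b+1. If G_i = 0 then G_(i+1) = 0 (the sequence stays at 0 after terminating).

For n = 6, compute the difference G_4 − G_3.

43530

G_0 = 6. HB_2(6) = 2^2 + 2. Bump = 30. G_1 = 29.
G_1 = 29. HB_3(29) = 3^3 + 2. Bump = 258. G_2 = 257.
G_2 = 257. HB_4(257) = 4^4 + 1. Bump = 3126. G_3 = 3125.
G_3 = 3125. HB_5(3125) = 5^5. Bump = 46656. G_4 = 46655.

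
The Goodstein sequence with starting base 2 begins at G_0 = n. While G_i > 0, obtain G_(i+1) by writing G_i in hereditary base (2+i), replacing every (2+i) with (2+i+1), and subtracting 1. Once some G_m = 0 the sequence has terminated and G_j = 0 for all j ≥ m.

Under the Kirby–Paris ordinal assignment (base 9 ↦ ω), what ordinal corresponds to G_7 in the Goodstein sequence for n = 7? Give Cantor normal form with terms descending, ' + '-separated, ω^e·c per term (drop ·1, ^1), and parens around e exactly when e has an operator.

ω^7·7 + ω^6·7 + ω^5·7 + ω^4·7 + ω^3·7 + ω^2·7 + ω·7 + 6

step 0: 7 = 2^2 + 2 + 1; sub 3 for 2: 3^3 + 3 + 1; = 31; G_1 = 31−1 = 30
step 1: 30 = 3^3 + 3; sub 4 for 3: 4^4 + 4; = 260; G_2 = 260−1 = 259
step 2: 259 = 4^4 + 3; sub 5 for 4: 5^5 + 3; = 3128; G_3 = 3128−1 = 3127
step 3: 3127 = 5^5 + 2; sub 6 for 5: 6^6 + 2; = 46658; G_4 = 46658−1 = 46657
step 4: 46657 = 6^6 + 1; sub 7 for 6: 7^7 + 1; = 823544; G_5 = 823544−1 = 823543
step 5: 823543 = 7^7; sub 8 for 7: 8^8; = 16777216; G_6 = 16777216−1 = 16777215
step 6: 16777215 = 7·8^7 + 7·8^6 + 7·8^5 + 7·8^4 + 7·8^3 + 7·8^2 + 7·8 + 7; sub 9 for 8: 7·9^7 + 7·9^6 + 7·9^5 + 7·9^4 + 7·9^3 + 7·9^2 + 7·9 + 7; = 37665880; G_7 = 37665880−1 = 37665879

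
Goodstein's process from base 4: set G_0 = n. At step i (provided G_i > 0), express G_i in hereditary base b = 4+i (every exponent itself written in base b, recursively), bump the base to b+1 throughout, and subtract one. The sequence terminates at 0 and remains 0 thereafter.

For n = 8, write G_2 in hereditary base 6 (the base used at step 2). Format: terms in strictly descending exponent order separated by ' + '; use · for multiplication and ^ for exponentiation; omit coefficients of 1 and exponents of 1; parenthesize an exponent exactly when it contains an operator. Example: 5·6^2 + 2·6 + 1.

i=0: 8 = 2·4 (b=4); 4→5: 2·5 = 10; 10−1 = 9
i=1: 9 = 5 + 4 (b=5); 5→6: 6 + 4 = 10; 10−1 = 9
i=2: 9 = 6 + 3 (b=6); 6→7: 7 + 3 = 10; 10−1 = 9

6 + 3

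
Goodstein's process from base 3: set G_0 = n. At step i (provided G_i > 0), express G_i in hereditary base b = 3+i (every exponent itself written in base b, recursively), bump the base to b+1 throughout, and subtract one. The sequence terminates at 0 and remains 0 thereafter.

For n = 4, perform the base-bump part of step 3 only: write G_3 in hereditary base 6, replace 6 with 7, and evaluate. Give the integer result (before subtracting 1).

[0] 4 ≡ 3 + 1 (base 3). Lift 4: 5. −1: 4.
[1] 4 ≡ 4 (base 4). Lift 5: 5. −1: 4.
[2] 4 ≡ 4 (base 5). Lift 6: 4. −1: 3.
[3] 3 ≡ 3 (base 6). Lift 7: 3. −1: 2.

3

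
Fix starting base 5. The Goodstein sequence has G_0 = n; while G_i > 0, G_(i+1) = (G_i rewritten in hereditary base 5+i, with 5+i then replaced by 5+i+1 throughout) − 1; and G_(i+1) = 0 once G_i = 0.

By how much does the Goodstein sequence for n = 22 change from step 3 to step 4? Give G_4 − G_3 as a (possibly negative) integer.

2

G_0=22  [base 5] 4·5 + 2  →[5↦6]→  4·6 + 2 = 26  −1 ⇒ G_1=25
G_1=25  [base 6] 4·6 + 1  →[6↦7]→  4·7 + 1 = 29  −1 ⇒ G_2=28
G_2=28  [base 7] 4·7  →[7↦8]→  4·8 = 32  −1 ⇒ G_3=31
G_3=31  [base 8] 3·8 + 7  →[8↦9]→  3·9 + 7 = 34  −1 ⇒ G_4=33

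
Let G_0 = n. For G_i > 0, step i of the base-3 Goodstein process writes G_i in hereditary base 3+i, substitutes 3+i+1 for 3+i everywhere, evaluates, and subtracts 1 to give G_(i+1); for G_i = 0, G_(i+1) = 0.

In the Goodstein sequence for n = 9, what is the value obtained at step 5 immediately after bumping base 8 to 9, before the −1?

(0) 9|_3 = 3^2 ↦ 4^2|_4 = 16 ⇒ 15
(1) 15|_4 = 3·4 + 3 ↦ 3·5 + 3|_5 = 18 ⇒ 17
(2) 17|_5 = 3·5 + 2 ↦ 3·6 + 2|_6 = 20 ⇒ 19
(3) 19|_6 = 3·6 + 1 ↦ 3·7 + 1|_7 = 22 ⇒ 21
(4) 21|_7 = 3·7 ↦ 3·8|_8 = 24 ⇒ 23
(5) 23|_8 = 2·8 + 7 ↦ 2·9 + 7|_9 = 25 ⇒ 24

25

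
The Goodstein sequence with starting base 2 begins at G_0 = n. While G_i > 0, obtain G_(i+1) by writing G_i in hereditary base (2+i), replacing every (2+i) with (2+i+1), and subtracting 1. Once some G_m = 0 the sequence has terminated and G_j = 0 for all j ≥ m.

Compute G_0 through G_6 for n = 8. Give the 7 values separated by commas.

8, 80, 553, 6310, 93395, 1647195, 33554571

G_0=8  [base 2] 2^(2 + 1)  →[2↦3]→  3^(3 + 1) = 81  −1 ⇒ G_1=80
G_1=80  [base 3] 2·3^3 + 2·3^2 + 2·3 + 2  →[3↦4]→  2·4^4 + 2·4^2 + 2·4 + 2 = 554  −1 ⇒ G_2=553
G_2=553  [base 4] 2·4^4 + 2·4^2 + 2·4 + 1  →[4↦5]→  2·5^5 + 2·5^2 + 2·5 + 1 = 6311  −1 ⇒ G_3=6310
G_3=6310  [base 5] 2·5^5 + 2·5^2 + 2·5  →[5↦6]→  2·6^6 + 2·6^2 + 2·6 = 93396  −1 ⇒ G_4=93395
G_4=93395  [base 6] 2·6^6 + 2·6^2 + 6 + 5  →[6↦7]→  2·7^7 + 2·7^2 + 7 + 5 = 1647196  −1 ⇒ G_5=1647195
G_5=1647195  [base 7] 2·7^7 + 2·7^2 + 7 + 4  →[7↦8]→  2·8^8 + 2·8^2 + 8 + 4 = 33554572  −1 ⇒ G_6=33554571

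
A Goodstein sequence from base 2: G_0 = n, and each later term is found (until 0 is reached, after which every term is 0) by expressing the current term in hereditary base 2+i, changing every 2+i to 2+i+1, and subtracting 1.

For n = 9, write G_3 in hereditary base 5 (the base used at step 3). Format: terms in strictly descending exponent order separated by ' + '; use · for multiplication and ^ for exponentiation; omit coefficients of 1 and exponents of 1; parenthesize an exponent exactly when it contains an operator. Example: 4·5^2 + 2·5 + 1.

3·5^5 + 3·5^3 + 3·5^2 + 3·5 + 2

base 2: 9 = 2^(2 + 1) + 1; at 3: 3^(3 + 1) + 1 = 82; next = 81
base 3: 81 = 3^(3 + 1); at 4: 4^(4 + 1) = 1024; next = 1023
base 4: 1023 = 3·4^4 + 3·4^3 + 3·4^2 + 3·4 + 3; at 5: 3·5^5 + 3·5^3 + 3·5^2 + 3·5 + 3 = 9843; next = 9842
base 5: 9842 = 3·5^5 + 3·5^3 + 3·5^2 + 3·5 + 2; at 6: 3·6^6 + 3·6^3 + 3·6^2 + 3·6 + 2 = 140744; next = 140743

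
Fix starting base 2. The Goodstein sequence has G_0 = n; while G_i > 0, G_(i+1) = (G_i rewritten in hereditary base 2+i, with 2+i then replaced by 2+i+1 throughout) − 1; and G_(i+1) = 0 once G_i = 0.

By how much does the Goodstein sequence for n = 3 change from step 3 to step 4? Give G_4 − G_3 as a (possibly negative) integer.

i=0: 3 = 2 + 1 (b=2); 2→3: 3 + 1 = 4; 4−1 = 3
i=1: 3 = 3 (b=3); 3→4: 4 = 4; 4−1 = 3
i=2: 3 = 3 (b=4); 4→5: 3 = 3; 3−1 = 2
i=3: 2 = 2 (b=5); 5→6: 2 = 2; 2−1 = 1

-1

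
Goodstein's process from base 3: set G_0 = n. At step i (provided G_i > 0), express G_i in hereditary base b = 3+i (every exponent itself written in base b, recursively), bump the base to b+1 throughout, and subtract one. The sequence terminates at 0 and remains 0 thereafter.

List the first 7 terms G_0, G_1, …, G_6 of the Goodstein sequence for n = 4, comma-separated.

4, 4, 4, 3, 2, 1, 0

G_0 = 4. HB_3(4) = 3 + 1. Bump = 5. G_1 = 4.
G_1 = 4. HB_4(4) = 4. Bump = 5. G_2 = 4.
G_2 = 4. HB_5(4) = 4. Bump = 4. G_3 = 3.
G_3 = 3. HB_6(3) = 3. Bump = 3. G_4 = 2.
G_4 = 2. HB_7(2) = 2. Bump = 2. G_5 = 1.
G_5 = 1. HB_8(1) = 1. Bump = 1. G_6 = 0.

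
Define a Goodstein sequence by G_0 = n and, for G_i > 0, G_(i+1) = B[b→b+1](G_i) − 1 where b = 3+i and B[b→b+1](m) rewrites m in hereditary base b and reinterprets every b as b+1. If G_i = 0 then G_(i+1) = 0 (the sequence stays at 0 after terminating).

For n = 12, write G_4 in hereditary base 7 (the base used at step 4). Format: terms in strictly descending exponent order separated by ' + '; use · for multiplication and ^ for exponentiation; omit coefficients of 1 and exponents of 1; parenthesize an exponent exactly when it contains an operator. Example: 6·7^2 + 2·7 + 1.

7^2

G_0=12  [base 3] 3^2 + 3  →[3↦4]→  4^2 + 4 = 20  −1 ⇒ G_1=19
G_1=19  [base 4] 4^2 + 3  →[4↦5]→  5^2 + 3 = 28  −1 ⇒ G_2=27
G_2=27  [base 5] 5^2 + 2  →[5↦6]→  6^2 + 2 = 38  −1 ⇒ G_3=37
G_3=37  [base 6] 6^2 + 1  →[6↦7]→  7^2 + 1 = 50  −1 ⇒ G_4=49
G_4=49  [base 7] 7^2  →[7↦8]→  8^2 = 64  −1 ⇒ G_5=63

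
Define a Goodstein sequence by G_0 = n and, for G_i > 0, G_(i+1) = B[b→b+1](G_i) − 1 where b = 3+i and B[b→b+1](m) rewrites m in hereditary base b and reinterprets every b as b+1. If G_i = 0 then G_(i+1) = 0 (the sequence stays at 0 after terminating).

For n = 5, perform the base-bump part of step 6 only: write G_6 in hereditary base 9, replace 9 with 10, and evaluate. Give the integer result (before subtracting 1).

2

G_0 = 5. HB_3(5) = 3 + 2. Bump = 6. G_1 = 5.
G_1 = 5. HB_4(5) = 4 + 1. Bump = 6. G_2 = 5.
G_2 = 5. HB_5(5) = 5. Bump = 6. G_3 = 5.
G_3 = 5. HB_6(5) = 5. Bump = 5. G_4 = 4.
G_4 = 4. HB_7(4) = 4. Bump = 4. G_5 = 3.
G_5 = 3. HB_8(3) = 3. Bump = 3. G_6 = 2.
G_6 = 2. HB_9(2) = 2. Bump = 2. G_7 = 1.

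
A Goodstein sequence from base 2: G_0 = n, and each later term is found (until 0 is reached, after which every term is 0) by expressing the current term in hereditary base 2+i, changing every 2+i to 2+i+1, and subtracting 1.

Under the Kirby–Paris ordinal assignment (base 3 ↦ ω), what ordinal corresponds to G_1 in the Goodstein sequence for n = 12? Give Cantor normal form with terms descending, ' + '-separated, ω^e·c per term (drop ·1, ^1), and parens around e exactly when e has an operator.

(0) 12|_2 = 2^(2 + 1) + 2^2 ↦ 3^(3 + 1) + 3^3|_3 = 108 ⇒ 107
(1) 107|_3 = 3^(3 + 1) + 2·3^2 + 2·3 + 2 ↦ 4^(4 + 1) + 2·4^2 + 2·4 + 2|_4 = 1066 ⇒ 1065

ω^(ω + 1) + ω^2·2 + ω·2 + 2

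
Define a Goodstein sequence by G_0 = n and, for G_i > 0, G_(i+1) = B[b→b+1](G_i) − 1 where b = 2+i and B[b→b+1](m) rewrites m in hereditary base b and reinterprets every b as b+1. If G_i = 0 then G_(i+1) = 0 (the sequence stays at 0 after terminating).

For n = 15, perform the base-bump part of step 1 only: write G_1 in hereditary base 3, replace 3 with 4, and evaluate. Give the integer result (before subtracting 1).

15 —HB2→ 2^(2 + 1) + 2^2 + 2 + 1 —bump→ 3^(3 + 1) + 3^3 + 3 + 1 = 112 —(−1)→ 111
111 —HB3→ 3^(3 + 1) + 3^3 + 3 —bump→ 4^(4 + 1) + 4^4 + 4 = 1284 —(−1)→ 1283

1284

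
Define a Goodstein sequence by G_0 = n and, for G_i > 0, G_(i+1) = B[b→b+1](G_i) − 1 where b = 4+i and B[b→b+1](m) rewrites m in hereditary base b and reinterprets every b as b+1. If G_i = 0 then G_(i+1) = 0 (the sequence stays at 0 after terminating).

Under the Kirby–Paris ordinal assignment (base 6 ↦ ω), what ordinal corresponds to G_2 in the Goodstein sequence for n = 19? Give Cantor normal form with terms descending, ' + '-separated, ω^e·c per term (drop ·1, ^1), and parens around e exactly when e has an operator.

ω^2 + 1

base 4: 19 = 4^2 + 3; at 5: 5^2 + 3 = 28; next = 27
base 5: 27 = 5^2 + 2; at 6: 6^2 + 2 = 38; next = 37
base 6: 37 = 6^2 + 1; at 7: 7^2 + 1 = 50; next = 49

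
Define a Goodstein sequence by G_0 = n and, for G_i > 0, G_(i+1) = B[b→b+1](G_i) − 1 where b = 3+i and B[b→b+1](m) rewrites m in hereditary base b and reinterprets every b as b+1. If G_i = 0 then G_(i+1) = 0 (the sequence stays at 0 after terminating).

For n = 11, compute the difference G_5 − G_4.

4

(0) 11|_3 = 3^2 + 2 ↦ 4^2 + 2|_4 = 18 ⇒ 17
(1) 17|_4 = 4^2 + 1 ↦ 5^2 + 1|_5 = 26 ⇒ 25
(2) 25|_5 = 5^2 ↦ 6^2|_6 = 36 ⇒ 35
(3) 35|_6 = 5·6 + 5 ↦ 5·7 + 5|_7 = 40 ⇒ 39
(4) 39|_7 = 5·7 + 4 ↦ 5·8 + 4|_8 = 44 ⇒ 43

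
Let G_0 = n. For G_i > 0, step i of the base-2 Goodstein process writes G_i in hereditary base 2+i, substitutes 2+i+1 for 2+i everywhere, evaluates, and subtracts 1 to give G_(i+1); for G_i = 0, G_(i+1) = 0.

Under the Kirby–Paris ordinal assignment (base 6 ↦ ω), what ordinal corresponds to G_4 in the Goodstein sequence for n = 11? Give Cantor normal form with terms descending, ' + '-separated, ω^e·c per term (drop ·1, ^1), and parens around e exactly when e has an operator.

ω^(ω + 1) + 1

step 0: 11 = 2^(2 + 1) + 2 + 1; sub 3 for 2: 3^(3 + 1) + 3 + 1; = 85; G_1 = 85−1 = 84
step 1: 84 = 3^(3 + 1) + 3; sub 4 for 3: 4^(4 + 1) + 4; = 1028; G_2 = 1028−1 = 1027
step 2: 1027 = 4^(4 + 1) + 3; sub 5 for 4: 5^(5 + 1) + 3; = 15628; G_3 = 15628−1 = 15627
step 3: 15627 = 5^(5 + 1) + 2; sub 6 for 5: 6^(6 + 1) + 2; = 279938; G_4 = 279938−1 = 279937
step 4: 279937 = 6^(6 + 1) + 1; sub 7 for 6: 7^(7 + 1) + 1; = 5764802; G_5 = 5764802−1 = 5764801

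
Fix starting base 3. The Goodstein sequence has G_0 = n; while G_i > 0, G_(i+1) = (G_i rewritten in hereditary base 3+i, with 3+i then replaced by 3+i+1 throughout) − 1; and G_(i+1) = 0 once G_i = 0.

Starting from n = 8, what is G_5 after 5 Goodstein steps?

i=0: 8 = 2·3 + 2 (b=3); 3→4: 2·4 + 2 = 10; 10−1 = 9
i=1: 9 = 2·4 + 1 (b=4); 4→5: 2·5 + 1 = 11; 11−1 = 10
i=2: 10 = 2·5 (b=5); 5→6: 2·6 = 12; 12−1 = 11
i=3: 11 = 6 + 5 (b=6); 6→7: 7 + 5 = 12; 12−1 = 11
i=4: 11 = 7 + 4 (b=7); 7→8: 8 + 4 = 12; 12−1 = 11

11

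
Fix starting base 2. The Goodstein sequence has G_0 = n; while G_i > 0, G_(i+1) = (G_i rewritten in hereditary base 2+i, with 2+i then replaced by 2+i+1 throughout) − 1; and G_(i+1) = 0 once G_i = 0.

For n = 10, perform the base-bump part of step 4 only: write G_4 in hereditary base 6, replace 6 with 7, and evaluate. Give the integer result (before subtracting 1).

4215755

i=0: 10 = 2^(2 + 1) + 2 (b=2); 2→3: 3^(3 + 1) + 3 = 84; 84−1 = 83
i=1: 83 = 3^(3 + 1) + 2 (b=3); 3→4: 4^(4 + 1) + 2 = 1026; 1026−1 = 1025
i=2: 1025 = 4^(4 + 1) + 1 (b=4); 4→5: 5^(5 + 1) + 1 = 15626; 15626−1 = 15625
i=3: 15625 = 5^(5 + 1) (b=5); 5→6: 6^(6 + 1) = 279936; 279936−1 = 279935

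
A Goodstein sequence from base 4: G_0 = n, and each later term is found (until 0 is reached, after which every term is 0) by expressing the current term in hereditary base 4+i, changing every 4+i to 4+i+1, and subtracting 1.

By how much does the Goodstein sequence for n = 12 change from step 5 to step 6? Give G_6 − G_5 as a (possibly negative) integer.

1

[0] 12 ≡ 3·4 (base 4). Lift 5: 15. −1: 14.
[1] 14 ≡ 2·5 + 4 (base 5). Lift 6: 16. −1: 15.
[2] 15 ≡ 2·6 + 3 (base 6). Lift 7: 17. −1: 16.
[3] 16 ≡ 2·7 + 2 (base 7). Lift 8: 18. −1: 17.
[4] 17 ≡ 2·8 + 1 (base 8). Lift 9: 19. −1: 18.
[5] 18 ≡ 2·9 (base 9). Lift 10: 20. −1: 19.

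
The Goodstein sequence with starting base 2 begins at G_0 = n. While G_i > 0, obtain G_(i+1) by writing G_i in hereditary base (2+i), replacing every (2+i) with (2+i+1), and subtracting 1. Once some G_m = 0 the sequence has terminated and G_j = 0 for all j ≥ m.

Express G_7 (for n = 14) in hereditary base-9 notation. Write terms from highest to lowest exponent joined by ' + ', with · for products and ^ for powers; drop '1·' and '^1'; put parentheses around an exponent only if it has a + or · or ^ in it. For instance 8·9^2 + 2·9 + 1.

step 0: 14 = 2^(2 + 1) + 2^2 + 2; sub 3 for 2: 3^(3 + 1) + 3^3 + 3; = 111; G_1 = 111−1 = 110
step 1: 110 = 3^(3 + 1) + 3^3 + 2; sub 4 for 3: 4^(4 + 1) + 4^4 + 2; = 1282; G_2 = 1282−1 = 1281
step 2: 1281 = 4^(4 + 1) + 4^4 + 1; sub 5 for 4: 5^(5 + 1) + 5^5 + 1; = 18751; G_3 = 18751−1 = 18750
step 3: 18750 = 5^(5 + 1) + 5^5; sub 6 for 5: 6^(6 + 1) + 6^6; = 326592; G_4 = 326592−1 = 326591
step 4: 326591 = 6^(6 + 1) + 5·6^5 + 5·6^4 + 5·6^3 + 5·6^2 + 5·6 + 5; sub 7 for 6: 7^(7 + 1) + 5·7^5 + 5·7^4 + 5·7^3 + 5·7^2 + 5·7 + 5; = 5862841; G_5 = 5862841−1 = 5862840
step 5: 5862840 = 7^(7 + 1) + 5·7^5 + 5·7^4 + 5·7^3 + 5·7^2 + 5·7 + 4; sub 8 for 7: 8^(8 + 1) + 5·8^5 + 5·8^4 + 5·8^3 + 5·8^2 + 5·8 + 4; = 134404972; G_6 = 134404972−1 = 134404971
step 6: 134404971 = 8^(8 + 1) + 5·8^5 + 5·8^4 + 5·8^3 + 5·8^2 + 5·8 + 3; sub 9 for 8: 9^(9 + 1) + 5·9^5 + 5·9^4 + 5·9^3 + 5·9^2 + 5·9 + 3; = 3487116549; G_7 = 3487116549−1 = 3487116548
step 7: 3487116548 = 9^(9 + 1) + 5·9^5 + 5·9^4 + 5·9^3 + 5·9^2 + 5·9 + 2; sub 10 for 9: 10^(10 + 1) + 5·10^5 + 5·10^4 + 5·10^3 + 5·10^2 + 5·10 + 2; = 100000555552; G_8 = 100000555552−1 = 100000555551

9^(9 + 1) + 5·9^5 + 5·9^4 + 5·9^3 + 5·9^2 + 5·9 + 2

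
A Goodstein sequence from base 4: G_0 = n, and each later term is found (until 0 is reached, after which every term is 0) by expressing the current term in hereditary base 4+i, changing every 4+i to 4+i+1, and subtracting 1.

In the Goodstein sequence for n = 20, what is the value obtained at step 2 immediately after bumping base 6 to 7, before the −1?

52

i=0: 20 = 4^2 + 4 (b=4); 4→5: 5^2 + 5 = 30; 30−1 = 29
i=1: 29 = 5^2 + 4 (b=5); 5→6: 6^2 + 4 = 40; 40−1 = 39
i=2: 39 = 6^2 + 3 (b=6); 6→7: 7^2 + 3 = 52; 52−1 = 51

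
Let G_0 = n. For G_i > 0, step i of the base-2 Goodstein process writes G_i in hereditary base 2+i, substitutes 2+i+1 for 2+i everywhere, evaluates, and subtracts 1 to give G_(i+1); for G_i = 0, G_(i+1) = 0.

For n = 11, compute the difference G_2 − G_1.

11 —HB2→ 2^(2 + 1) + 2 + 1 —bump→ 3^(3 + 1) + 3 + 1 = 85 —(−1)→ 84
84 —HB3→ 3^(3 + 1) + 3 —bump→ 4^(4 + 1) + 4 = 1028 —(−1)→ 1027

943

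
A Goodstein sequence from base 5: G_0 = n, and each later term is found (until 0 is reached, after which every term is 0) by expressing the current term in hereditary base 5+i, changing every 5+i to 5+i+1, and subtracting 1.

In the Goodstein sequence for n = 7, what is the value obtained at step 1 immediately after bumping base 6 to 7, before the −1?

8

(0) 7|_5 = 5 + 2 ↦ 6 + 2|_6 = 8 ⇒ 7
(1) 7|_6 = 6 + 1 ↦ 7 + 1|_7 = 8 ⇒ 7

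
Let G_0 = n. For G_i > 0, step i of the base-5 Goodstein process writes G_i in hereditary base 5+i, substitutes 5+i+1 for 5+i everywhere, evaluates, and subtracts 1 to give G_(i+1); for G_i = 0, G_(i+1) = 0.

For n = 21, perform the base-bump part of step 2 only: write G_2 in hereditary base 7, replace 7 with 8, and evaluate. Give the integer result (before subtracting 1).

30

[0] 21 ≡ 4·5 + 1 (base 5). Lift 6: 25. −1: 24.
[1] 24 ≡ 4·6 (base 6). Lift 7: 28. −1: 27.
[2] 27 ≡ 3·7 + 6 (base 7). Lift 8: 30. −1: 29.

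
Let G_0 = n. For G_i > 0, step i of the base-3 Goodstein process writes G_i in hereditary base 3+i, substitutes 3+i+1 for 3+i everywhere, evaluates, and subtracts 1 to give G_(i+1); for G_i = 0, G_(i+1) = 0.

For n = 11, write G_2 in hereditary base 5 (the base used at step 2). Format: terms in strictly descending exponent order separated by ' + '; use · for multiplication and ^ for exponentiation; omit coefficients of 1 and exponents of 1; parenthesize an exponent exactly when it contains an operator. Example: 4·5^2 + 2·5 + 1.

G_0 = 11. HB_3(11) = 3^2 + 2. Bump = 18. G_1 = 17.
G_1 = 17. HB_4(17) = 4^2 + 1. Bump = 26. G_2 = 25.
G_2 = 25. HB_5(25) = 5^2. Bump = 36. G_3 = 35.

5^2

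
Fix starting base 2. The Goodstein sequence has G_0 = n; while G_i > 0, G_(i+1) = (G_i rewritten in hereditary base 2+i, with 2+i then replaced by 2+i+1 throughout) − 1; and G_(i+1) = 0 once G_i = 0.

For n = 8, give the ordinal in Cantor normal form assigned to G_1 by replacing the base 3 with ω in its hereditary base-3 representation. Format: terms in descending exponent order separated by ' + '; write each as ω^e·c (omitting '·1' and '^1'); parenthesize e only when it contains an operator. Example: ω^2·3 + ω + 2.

ω^ω·2 + ω^2·2 + ω·2 + 2

base 2: 8 = 2^(2 + 1); at 3: 3^(3 + 1) = 81; next = 80
base 3: 80 = 2·3^3 + 2·3^2 + 2·3 + 2; at 4: 2·4^4 + 2·4^2 + 2·4 + 2 = 554; next = 553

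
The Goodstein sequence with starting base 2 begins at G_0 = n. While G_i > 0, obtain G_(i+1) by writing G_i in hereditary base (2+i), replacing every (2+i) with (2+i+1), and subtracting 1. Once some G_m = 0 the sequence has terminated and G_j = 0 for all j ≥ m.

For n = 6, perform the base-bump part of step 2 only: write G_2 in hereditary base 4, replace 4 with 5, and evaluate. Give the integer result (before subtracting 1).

G_0 = 6. HB_2(6) = 2^2 + 2. Bump = 30. G_1 = 29.
G_1 = 29. HB_3(29) = 3^3 + 2. Bump = 258. G_2 = 257.
G_2 = 257. HB_4(257) = 4^4 + 1. Bump = 3126. G_3 = 3125.

3126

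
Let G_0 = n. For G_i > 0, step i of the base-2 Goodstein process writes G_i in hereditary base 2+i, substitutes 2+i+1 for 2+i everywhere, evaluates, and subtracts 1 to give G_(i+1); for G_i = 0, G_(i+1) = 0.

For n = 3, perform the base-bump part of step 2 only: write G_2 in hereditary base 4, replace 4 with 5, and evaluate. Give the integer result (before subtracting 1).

3

base 2: 3 = 2 + 1; at 3: 3 + 1 = 4; next = 3
base 3: 3 = 3; at 4: 4 = 4; next = 3
base 4: 3 = 3; at 5: 3 = 3; next = 2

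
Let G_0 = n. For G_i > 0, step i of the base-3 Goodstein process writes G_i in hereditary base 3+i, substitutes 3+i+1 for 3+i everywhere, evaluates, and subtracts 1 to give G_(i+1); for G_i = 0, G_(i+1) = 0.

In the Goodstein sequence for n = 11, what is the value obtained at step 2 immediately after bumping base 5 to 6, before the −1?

36

step 0: 11 = 3^2 + 2; sub 4 for 3: 4^2 + 2; = 18; G_1 = 18−1 = 17
step 1: 17 = 4^2 + 1; sub 5 for 4: 5^2 + 1; = 26; G_2 = 26−1 = 25
step 2: 25 = 5^2; sub 6 for 5: 6^2; = 36; G_3 = 36−1 = 35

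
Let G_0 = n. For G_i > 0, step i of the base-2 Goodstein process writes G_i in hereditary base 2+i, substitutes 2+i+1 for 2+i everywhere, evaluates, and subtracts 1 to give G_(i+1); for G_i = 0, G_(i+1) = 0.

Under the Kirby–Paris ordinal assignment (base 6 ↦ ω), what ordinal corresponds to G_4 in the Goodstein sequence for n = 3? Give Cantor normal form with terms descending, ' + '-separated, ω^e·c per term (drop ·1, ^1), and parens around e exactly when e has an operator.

1

3 —HB2→ 2 + 1 —bump→ 3 + 1 = 4 —(−1)→ 3
3 —HB3→ 3 —bump→ 4 = 4 —(−1)→ 3
3 —HB4→ 3 —bump→ 3 = 3 —(−1)→ 2
2 —HB5→ 2 —bump→ 2 = 2 —(−1)→ 1
1 —HB6→ 1 —bump→ 1 = 1 —(−1)→ 0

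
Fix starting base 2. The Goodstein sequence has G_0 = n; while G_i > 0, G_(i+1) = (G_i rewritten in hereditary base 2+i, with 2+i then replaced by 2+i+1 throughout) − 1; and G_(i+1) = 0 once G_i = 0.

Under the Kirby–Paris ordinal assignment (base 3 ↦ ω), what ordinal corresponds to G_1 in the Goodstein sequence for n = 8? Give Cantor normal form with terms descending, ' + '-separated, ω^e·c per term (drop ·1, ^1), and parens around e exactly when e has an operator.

ω^ω·2 + ω^2·2 + ω·2 + 2

(0) 8|_2 = 2^(2 + 1) ↦ 3^(3 + 1)|_3 = 81 ⇒ 80
(1) 80|_3 = 2·3^3 + 2·3^2 + 2·3 + 2 ↦ 2·4^4 + 2·4^2 + 2·4 + 2|_4 = 554 ⇒ 553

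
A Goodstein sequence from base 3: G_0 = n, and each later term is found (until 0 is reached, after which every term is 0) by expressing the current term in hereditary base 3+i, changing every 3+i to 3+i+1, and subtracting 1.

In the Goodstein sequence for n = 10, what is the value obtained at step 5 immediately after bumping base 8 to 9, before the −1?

G_0=10  [base 3] 3^2 + 1  →[3↦4]→  4^2 + 1 = 17  −1 ⇒ G_1=16
G_1=16  [base 4] 4^2  →[4↦5]→  5^2 = 25  −1 ⇒ G_2=24
G_2=24  [base 5] 4·5 + 4  →[5↦6]→  4·6 + 4 = 28  −1 ⇒ G_3=27
G_3=27  [base 6] 4·6 + 3  →[6↦7]→  4·7 + 3 = 31  −1 ⇒ G_4=30
G_4=30  [base 7] 4·7 + 2  →[7↦8]→  4·8 + 2 = 34  −1 ⇒ G_5=33

37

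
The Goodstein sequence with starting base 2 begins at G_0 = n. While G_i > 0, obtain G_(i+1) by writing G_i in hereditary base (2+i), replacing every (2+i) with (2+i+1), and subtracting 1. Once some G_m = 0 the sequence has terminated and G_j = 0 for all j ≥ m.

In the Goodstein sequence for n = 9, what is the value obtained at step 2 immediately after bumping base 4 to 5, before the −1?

[0] 9 ≡ 2^(2 + 1) + 1 (base 2). Lift 3: 82. −1: 81.
[1] 81 ≡ 3^(3 + 1) (base 3). Lift 4: 1024. −1: 1023.
[2] 1023 ≡ 3·4^4 + 3·4^3 + 3·4^2 + 3·4 + 3 (base 4). Lift 5: 9843. −1: 9842.

9843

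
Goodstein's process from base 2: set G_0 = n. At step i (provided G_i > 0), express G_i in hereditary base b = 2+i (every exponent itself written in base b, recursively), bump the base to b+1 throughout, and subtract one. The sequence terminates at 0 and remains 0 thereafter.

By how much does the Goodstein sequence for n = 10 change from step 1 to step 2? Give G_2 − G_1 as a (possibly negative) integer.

942

10 —HB2→ 2^(2 + 1) + 2 —bump→ 3^(3 + 1) + 3 = 84 —(−1)→ 83
83 —HB3→ 3^(3 + 1) + 2 —bump→ 4^(4 + 1) + 2 = 1026 —(−1)→ 1025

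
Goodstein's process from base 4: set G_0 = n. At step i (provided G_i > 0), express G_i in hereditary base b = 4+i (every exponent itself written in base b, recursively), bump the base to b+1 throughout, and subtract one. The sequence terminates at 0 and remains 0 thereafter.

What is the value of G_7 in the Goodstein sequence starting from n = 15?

15 —HB4→ 3·4 + 3 —bump→ 3·5 + 3 = 18 —(−1)→ 17
17 —HB5→ 3·5 + 2 —bump→ 3·6 + 2 = 20 —(−1)→ 19
19 —HB6→ 3·6 + 1 —bump→ 3·7 + 1 = 22 —(−1)→ 21
21 —HB7→ 3·7 —bump→ 3·8 = 24 —(−1)→ 23
23 —HB8→ 2·8 + 7 —bump→ 2·9 + 7 = 25 —(−1)→ 24
24 —HB9→ 2·9 + 6 —bump→ 2·10 + 6 = 26 —(−1)→ 25
25 —HB10→ 2·10 + 5 —bump→ 2·11 + 5 = 27 —(−1)→ 26

26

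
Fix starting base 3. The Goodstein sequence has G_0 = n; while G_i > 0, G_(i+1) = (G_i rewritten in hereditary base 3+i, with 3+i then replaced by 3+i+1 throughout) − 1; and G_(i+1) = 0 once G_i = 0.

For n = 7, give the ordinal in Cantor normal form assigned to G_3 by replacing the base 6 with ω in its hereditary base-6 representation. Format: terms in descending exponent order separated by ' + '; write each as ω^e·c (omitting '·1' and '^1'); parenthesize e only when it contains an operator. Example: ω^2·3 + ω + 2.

G_0=7  [base 3] 2·3 + 1  →[3↦4]→  2·4 + 1 = 9  −1 ⇒ G_1=8
G_1=8  [base 4] 2·4  →[4↦5]→  2·5 = 10  −1 ⇒ G_2=9
G_2=9  [base 5] 5 + 4  →[5↦6]→  6 + 4 = 10  −1 ⇒ G_3=9
G_3=9  [base 6] 6 + 3  →[6↦7]→  7 + 3 = 10  −1 ⇒ G_4=9

ω + 3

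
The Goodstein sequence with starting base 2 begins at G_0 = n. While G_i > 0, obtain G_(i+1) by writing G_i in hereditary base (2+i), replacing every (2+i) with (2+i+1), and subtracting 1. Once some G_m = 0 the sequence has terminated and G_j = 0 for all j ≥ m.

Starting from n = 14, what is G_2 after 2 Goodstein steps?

[0] 14 ≡ 2^(2 + 1) + 2^2 + 2 (base 2). Lift 3: 111. −1: 110.
[1] 110 ≡ 3^(3 + 1) + 3^3 + 2 (base 3). Lift 4: 1282. −1: 1281.

1281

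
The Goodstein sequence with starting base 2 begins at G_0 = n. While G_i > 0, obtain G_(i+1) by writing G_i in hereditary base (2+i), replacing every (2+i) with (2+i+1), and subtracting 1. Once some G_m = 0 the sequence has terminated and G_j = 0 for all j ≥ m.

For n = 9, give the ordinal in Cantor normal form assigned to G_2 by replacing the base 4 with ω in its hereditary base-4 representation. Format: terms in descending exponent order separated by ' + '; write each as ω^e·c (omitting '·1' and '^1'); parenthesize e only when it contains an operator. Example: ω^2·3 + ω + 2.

i=0: 9 = 2^(2 + 1) + 1 (b=2); 2→3: 3^(3 + 1) + 1 = 82; 82−1 = 81
i=1: 81 = 3^(3 + 1) (b=3); 3→4: 4^(4 + 1) = 1024; 1024−1 = 1023
i=2: 1023 = 3·4^4 + 3·4^3 + 3·4^2 + 3·4 + 3 (b=4); 4→5: 3·5^5 + 3·5^3 + 3·5^2 + 3·5 + 3 = 9843; 9843−1 = 9842

ω^ω·3 + ω^3·3 + ω^2·3 + ω·3 + 3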